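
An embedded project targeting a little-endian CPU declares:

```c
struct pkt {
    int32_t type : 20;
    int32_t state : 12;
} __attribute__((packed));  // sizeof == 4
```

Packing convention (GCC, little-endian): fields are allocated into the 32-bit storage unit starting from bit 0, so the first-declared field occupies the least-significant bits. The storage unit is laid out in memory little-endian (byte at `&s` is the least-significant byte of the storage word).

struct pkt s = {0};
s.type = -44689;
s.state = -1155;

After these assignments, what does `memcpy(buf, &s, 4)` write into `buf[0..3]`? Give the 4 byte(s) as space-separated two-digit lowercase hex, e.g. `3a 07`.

6f 51 df b7

[0+:20] type=-44689 & 0xfffff = 0xf516f; word=0x000f516f
[20+:12] state=-1155 & 0xfff = 0xb7d; word=0xb7df516f
word = 0xb7df516f → little-endian bytes:
  [0]=0x6f  [1]=0x51  [2]=0xdf  [3]=0xb7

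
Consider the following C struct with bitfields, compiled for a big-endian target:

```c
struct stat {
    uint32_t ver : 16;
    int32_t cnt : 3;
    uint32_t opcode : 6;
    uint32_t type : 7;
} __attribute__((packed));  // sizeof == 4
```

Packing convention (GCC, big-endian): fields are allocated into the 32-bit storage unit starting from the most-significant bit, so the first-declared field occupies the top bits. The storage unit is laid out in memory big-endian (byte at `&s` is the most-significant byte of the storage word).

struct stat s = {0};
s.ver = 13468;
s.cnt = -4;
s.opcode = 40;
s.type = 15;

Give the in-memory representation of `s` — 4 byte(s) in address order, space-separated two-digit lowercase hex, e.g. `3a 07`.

34 9c 94 0f

ver:16 = 13468 → 0x349c << 16 → word 0x349c0000
cnt:3 = -4 → 0x4 << 13 → word 0x349c8000
opcode:6 = 40 → 0x28 << 7 → word 0x349c9400
type:7 = 15 → 0xf << 0 → word 0x349c940f
word = 0x349c940f → big-endian bytes:
  [0]=0x34  [1]=0x9c  [2]=0x94  [3]=0x0f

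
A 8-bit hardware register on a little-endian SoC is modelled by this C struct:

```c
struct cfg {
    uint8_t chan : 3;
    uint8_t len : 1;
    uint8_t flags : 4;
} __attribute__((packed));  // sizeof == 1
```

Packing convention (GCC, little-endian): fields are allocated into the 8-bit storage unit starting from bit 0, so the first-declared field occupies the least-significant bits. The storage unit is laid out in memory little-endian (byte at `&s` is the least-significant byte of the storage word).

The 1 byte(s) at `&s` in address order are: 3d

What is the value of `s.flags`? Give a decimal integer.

[0]=0x3d (little-endian) → word 0x3d
chan [0+:3] = (word>>0) & 0x7 = 5
len [3+:1] = (word>>3) & 0x1 = 1
flags [4+:4] = (word>>4) & 0xf = 3  ←

3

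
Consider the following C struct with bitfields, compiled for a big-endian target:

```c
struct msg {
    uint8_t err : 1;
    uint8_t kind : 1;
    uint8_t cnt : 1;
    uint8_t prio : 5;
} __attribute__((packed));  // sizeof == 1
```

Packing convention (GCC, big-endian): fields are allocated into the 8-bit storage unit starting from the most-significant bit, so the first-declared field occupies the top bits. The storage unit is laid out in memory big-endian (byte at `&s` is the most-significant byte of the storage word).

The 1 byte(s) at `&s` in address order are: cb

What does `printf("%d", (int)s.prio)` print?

11

[0]=0xcb (big-endian) → word 0xcb
err:1 @ bit 7 → (0xcb>>7)&0x1 = 0x1
kind:1 @ bit 6 → (0xcb>>6)&0x1 = 0x1
cnt:1 @ bit 5 → (0xcb>>5)&0x1 = 0x0
prio:5 @ bit 0 → (0xcb>>0)&0x1f = 0xb  ←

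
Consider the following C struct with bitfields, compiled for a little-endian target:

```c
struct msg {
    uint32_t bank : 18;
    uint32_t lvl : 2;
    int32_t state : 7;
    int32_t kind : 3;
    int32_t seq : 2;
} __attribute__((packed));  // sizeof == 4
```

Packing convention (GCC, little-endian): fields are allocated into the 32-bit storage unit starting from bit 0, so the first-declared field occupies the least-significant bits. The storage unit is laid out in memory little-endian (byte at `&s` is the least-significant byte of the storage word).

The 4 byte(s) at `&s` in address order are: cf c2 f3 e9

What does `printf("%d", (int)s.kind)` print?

[0]=0xcf [1]=0xc2 [2]=0xf3 [3]=0xe9 (little-endian) → word 0xe9f3c2cf
bank [0+:18] = (word>>0) & 0x3ffff = 246479
lvl [18+:2] = (word>>18) & 0x3 = 0
state [20+:7] = (word>>20) & 0x7f = 31
kind [27+:3] = (word>>27) & 0x7 = 5  ←
seq [30+:2] = (word>>30) & 0x3 = 3
kind signed 3b, MSB=1: 5 - 8 = -3

-3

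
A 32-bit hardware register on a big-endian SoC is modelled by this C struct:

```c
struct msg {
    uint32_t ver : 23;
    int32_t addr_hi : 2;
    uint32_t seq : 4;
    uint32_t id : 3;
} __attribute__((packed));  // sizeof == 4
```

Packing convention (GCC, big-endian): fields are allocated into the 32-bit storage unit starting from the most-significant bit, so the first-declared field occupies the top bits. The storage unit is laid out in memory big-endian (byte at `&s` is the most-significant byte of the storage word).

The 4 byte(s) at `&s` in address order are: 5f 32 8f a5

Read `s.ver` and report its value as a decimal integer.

[0]=0x5f [1]=0x32 [2]=0x8f [3]=0xa5 (big-endian) → word 0x5f328fa5
ver:23 @ bit 9 → (0x5f328fa5>>9)&0x7fffff = 0x2f9947  ←
addr_hi:2 @ bit 7 → (0x5f328fa5>>7)&0x3 = 0x3
seq:4 @ bit 3 → (0x5f328fa5>>3)&0xf = 0x4
id:3 @ bit 0 → (0x5f328fa5>>0)&0x7 = 0x5

3119431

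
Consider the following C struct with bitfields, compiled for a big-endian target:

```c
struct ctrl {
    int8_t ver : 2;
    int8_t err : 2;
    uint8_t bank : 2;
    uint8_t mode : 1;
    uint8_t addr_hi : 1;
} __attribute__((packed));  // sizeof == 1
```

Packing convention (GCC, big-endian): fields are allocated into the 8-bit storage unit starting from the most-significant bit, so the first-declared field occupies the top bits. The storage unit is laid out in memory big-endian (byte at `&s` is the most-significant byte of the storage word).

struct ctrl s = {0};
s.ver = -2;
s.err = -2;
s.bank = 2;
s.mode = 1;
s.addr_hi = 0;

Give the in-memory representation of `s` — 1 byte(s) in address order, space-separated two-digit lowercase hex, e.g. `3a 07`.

aa

[6+:2] ver=-2 & 0x3 = 0x2; word=0x80
[4+:2] err=-2 & 0x3 = 0x2; word=0xa0
[2+:2] bank=2 & 0x3 = 0x2; word=0xa8
[1+:1] mode=1 & 0x1 = 0x1; word=0xaa
[0+:1] addr_hi=0 & 0x1 = 0x0; word=0xaa
word = 0xaa → big-endian bytes:
  [0]=0xaa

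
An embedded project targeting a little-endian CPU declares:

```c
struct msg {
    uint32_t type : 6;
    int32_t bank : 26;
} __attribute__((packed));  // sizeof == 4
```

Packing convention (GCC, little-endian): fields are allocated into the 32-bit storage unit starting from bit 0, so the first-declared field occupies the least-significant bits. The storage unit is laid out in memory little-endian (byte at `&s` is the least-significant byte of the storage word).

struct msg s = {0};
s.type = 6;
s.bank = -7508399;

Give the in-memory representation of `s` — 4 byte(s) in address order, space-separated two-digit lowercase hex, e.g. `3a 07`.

type:6 = 6 → 0x6 << 0 → word 0x00000006
bank:26 = -7508399 → 0x38d6e51 << 6 → word 0xe35b9446
word = 0xe35b9446 → little-endian bytes:
  [0]=0x46  [1]=0x94  [2]=0x5b  [3]=0xe3

46 94 5b e3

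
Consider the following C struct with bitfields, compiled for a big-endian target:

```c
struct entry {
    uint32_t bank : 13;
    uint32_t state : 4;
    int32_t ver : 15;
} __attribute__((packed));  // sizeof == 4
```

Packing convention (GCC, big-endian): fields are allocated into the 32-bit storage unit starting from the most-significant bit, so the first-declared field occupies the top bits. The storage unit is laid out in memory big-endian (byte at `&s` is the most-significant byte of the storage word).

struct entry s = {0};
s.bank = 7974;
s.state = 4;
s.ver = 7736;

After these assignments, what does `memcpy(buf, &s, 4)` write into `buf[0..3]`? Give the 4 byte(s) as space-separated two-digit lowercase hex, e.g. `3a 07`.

bank (13b) val=7974 bits=0x1f26 at bit 19: 0xf9300000
state (4b) val=4 bits=0x4 at bit 15: 0xf9320000
ver (15b) val=7736 bits=0x1e38 at bit 0: 0xf9321e38
word = 0xf9321e38 → big-endian bytes:
  [0]=0xf9  [1]=0x32  [2]=0x1e  [3]=0x38

f9 32 1e 38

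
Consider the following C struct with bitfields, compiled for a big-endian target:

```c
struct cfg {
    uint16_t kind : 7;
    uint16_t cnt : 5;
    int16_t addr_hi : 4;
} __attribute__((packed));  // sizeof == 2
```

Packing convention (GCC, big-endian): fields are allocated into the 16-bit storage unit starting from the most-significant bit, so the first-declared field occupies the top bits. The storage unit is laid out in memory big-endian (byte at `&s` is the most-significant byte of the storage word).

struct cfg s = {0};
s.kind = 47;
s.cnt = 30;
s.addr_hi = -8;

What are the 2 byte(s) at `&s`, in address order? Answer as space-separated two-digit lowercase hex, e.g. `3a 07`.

[9+:7] kind=47 & 0x7f = 0x2f; word=0x5e00
[4+:5] cnt=30 & 0x1f = 0x1e; word=0x5fe0
[0+:4] addr_hi=-8 & 0xf = 0x8; word=0x5fe8
word = 0x5fe8 → big-endian bytes:
  [0]=0x5f  [1]=0xe8

5f e8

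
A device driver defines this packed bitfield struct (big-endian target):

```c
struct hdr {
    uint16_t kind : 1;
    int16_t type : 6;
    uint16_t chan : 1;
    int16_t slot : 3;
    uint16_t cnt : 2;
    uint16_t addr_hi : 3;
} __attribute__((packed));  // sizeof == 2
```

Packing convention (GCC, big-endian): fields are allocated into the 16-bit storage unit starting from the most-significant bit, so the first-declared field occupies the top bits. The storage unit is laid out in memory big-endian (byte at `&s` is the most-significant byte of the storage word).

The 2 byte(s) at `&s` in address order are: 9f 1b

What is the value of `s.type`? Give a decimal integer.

15

[0]=0x9f [1]=0x1b (big-endian) → word 0x9f1b
kind [15+:1] = (word>>15) & 0x1 = 1
type [9+:6] = (word>>9) & 0x3f = 15  ←
chan [8+:1] = (word>>8) & 0x1 = 1
slot [5+:3] = (word>>5) & 0x7 = 0
cnt [3+:2] = (word>>3) & 0x3 = 3
addr_hi [0+:3] = (word>>0) & 0x7 = 3
type signed 6b, MSB=0: value = 15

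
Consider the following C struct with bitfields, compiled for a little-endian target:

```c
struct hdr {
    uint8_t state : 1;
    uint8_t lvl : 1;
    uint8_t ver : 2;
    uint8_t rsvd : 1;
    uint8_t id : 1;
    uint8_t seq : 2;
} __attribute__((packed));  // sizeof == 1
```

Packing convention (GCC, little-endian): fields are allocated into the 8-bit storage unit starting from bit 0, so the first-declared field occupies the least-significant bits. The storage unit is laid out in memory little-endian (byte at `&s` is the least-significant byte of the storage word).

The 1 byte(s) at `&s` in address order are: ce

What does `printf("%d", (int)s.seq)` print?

[0]=0xce (little-endian) → word 0xce
state:1 @ bit 0 → (0xce>>0)&0x1 = 0x0
lvl:1 @ bit 1 → (0xce>>1)&0x1 = 0x1
ver:2 @ bit 2 → (0xce>>2)&0x3 = 0x3
rsvd:1 @ bit 4 → (0xce>>4)&0x1 = 0x0
id:1 @ bit 5 → (0xce>>5)&0x1 = 0x0
seq:2 @ bit 6 → (0xce>>6)&0x3 = 0x3  ←

3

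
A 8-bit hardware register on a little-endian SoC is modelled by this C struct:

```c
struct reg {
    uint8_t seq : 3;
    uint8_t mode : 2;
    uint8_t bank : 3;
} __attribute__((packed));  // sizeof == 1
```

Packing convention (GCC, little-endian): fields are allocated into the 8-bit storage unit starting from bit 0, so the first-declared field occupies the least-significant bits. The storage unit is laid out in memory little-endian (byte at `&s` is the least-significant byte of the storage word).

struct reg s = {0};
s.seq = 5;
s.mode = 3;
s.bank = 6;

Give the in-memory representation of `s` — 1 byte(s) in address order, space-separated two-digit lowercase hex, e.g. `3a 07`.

dd

seq (3b) val=5 bits=0x5 at bit 0: 0x05
mode (2b) val=3 bits=0x3 at bit 3: 0x1d
bank (3b) val=6 bits=0x6 at bit 5: 0xdd
word = 0xdd → little-endian bytes:
  [0]=0xdd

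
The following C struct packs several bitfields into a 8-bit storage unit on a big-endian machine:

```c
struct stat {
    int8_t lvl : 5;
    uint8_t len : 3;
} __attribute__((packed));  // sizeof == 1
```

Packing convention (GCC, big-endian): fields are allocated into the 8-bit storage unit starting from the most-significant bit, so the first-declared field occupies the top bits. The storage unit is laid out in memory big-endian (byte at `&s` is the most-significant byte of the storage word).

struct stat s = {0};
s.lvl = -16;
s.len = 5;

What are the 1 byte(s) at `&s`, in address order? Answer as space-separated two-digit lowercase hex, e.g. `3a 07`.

85

[3+:5] lvl=-16 & 0x1f = 0x10; word=0x80
[0+:3] len=5 & 0x7 = 0x5; word=0x85
word = 0x85 → big-endian bytes:
  [0]=0x85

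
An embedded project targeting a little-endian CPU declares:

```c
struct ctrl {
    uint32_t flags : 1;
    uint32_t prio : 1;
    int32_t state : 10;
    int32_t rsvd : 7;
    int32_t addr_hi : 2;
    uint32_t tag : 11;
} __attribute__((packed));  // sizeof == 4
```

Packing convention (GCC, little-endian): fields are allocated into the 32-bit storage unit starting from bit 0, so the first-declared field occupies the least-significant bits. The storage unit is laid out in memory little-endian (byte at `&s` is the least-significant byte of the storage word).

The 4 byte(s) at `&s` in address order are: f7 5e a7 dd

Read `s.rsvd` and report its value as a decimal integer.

-11

[0]=0xf7 [1]=0x5e [2]=0xa7 [3]=0xdd (little-endian) → word 0xdda75ef7
flags [0+:1] = (word>>0) & 0x1 = 1
prio [1+:1] = (word>>1) & 0x1 = 1
state [2+:10] = (word>>2) & 0x3ff = 957
rsvd [12+:7] = (word>>12) & 0x7f = 117  ←
addr_hi [19+:2] = (word>>19) & 0x3 = 0
tag [21+:11] = (word>>21) & 0x7ff = 1773
rsvd signed 7b, MSB=1: 117 - 128 = -11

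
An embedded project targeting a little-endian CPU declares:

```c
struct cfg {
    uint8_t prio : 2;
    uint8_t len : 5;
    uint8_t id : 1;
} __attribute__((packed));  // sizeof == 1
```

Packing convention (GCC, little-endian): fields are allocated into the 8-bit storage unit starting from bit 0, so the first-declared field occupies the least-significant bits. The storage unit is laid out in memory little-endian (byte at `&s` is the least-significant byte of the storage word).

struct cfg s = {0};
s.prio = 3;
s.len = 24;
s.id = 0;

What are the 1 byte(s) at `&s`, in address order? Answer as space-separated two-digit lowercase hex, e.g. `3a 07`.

prio:2 = 3 → 0x3 << 0 → word 0x03
len:5 = 24 → 0x18 << 2 → word 0x63
id:1 = 0 → 0x0 << 7 → word 0x63
word = 0x63 → little-endian bytes:
  [0]=0x63

63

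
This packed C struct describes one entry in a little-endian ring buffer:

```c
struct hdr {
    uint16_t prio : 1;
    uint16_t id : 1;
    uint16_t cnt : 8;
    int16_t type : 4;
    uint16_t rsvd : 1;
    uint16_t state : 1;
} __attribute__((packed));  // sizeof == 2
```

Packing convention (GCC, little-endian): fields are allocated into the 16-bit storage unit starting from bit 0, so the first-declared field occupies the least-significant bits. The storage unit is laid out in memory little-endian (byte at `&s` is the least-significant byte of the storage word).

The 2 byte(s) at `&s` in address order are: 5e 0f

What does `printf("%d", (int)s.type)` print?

3

[0]=0x5e [1]=0x0f (little-endian) → word 0x0f5e
prio [0+:1] = (word>>0) & 0x1 = 0
id [1+:1] = (word>>1) & 0x1 = 1
cnt [2+:8] = (word>>2) & 0xff = 215
type [10+:4] = (word>>10) & 0xf = 3  ←
rsvd [14+:1] = (word>>14) & 0x1 = 0
state [15+:1] = (word>>15) & 0x1 = 0
type signed 4b, MSB=0: value = 3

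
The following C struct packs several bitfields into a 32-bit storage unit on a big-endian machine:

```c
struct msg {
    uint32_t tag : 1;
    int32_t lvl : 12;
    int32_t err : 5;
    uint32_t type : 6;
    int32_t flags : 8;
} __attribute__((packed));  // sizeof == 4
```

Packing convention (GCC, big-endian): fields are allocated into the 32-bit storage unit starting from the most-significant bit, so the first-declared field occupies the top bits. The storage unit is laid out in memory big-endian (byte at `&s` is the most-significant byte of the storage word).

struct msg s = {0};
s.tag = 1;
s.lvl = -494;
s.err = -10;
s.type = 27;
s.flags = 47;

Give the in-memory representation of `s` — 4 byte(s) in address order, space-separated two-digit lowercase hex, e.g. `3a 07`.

f0 95 9b 2f

tag (1b) val=1 bits=0x1 at bit 31: 0x80000000
lvl (12b) val=-494 bits=0xe12 at bit 19: 0xf0900000
err (5b) val=-10 bits=0x16 at bit 14: 0xf0958000
type (6b) val=27 bits=0x1b at bit 8: 0xf0959b00
flags (8b) val=47 bits=0x2f at bit 0: 0xf0959b2f
word = 0xf0959b2f → big-endian bytes:
  [0]=0xf0  [1]=0x95  [2]=0x9b  [3]=0x2f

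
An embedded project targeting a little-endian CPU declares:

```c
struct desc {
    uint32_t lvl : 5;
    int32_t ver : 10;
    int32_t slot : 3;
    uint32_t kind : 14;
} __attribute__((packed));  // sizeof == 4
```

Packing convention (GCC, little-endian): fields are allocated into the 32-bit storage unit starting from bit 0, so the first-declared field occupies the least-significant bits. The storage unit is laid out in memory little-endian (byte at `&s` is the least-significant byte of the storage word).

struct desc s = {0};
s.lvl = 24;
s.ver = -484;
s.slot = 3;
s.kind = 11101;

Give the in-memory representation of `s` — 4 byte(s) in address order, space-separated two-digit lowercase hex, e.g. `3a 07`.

lvl:5 = 24 → 0x18 << 0 → word 0x00000018
ver:10 = -484 → 0x21c << 5 → word 0x00004398
slot:3 = 3 → 0x3 << 15 → word 0x0001c398
kind:14 = 11101 → 0x2b5d << 18 → word 0xad75c398
word = 0xad75c398 → little-endian bytes:
  [0]=0x98  [1]=0xc3  [2]=0x75  [3]=0xad

98 c3 75 ad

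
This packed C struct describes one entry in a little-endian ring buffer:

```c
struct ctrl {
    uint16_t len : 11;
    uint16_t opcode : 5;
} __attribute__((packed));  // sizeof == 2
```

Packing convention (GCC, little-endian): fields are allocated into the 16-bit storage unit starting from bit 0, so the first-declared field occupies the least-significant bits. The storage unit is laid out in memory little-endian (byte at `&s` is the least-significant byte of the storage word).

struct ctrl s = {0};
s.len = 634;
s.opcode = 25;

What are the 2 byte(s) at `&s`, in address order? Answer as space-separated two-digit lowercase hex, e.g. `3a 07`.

7a ca

len:11 = 634 → 0x27a << 0 → word 0x027a
opcode:5 = 25 → 0x19 << 11 → word 0xca7a
word = 0xca7a → little-endian bytes:
  [0]=0x7a  [1]=0xca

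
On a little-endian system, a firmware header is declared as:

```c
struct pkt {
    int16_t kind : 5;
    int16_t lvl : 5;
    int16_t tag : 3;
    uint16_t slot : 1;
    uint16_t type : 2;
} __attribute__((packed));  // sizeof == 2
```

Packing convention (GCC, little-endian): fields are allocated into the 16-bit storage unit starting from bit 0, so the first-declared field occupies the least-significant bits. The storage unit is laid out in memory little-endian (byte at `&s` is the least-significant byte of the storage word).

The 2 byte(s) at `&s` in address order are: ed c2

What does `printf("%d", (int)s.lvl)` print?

[0]=0xed [1]=0xc2 (little-endian) → word 0xc2ed
kind:5 @ bit 0 → (0xc2ed>>0)&0x1f = 0xd
lvl:5 @ bit 5 → (0xc2ed>>5)&0x1f = 0x17  ←
tag:3 @ bit 10 → (0xc2ed>>10)&0x7 = 0x0
slot:1 @ bit 13 → (0xc2ed>>13)&0x1 = 0x0
type:2 @ bit 14 → (0xc2ed>>14)&0x3 = 0x3
lvl signed 5b, MSB=1: 23 - 32 = -9

-9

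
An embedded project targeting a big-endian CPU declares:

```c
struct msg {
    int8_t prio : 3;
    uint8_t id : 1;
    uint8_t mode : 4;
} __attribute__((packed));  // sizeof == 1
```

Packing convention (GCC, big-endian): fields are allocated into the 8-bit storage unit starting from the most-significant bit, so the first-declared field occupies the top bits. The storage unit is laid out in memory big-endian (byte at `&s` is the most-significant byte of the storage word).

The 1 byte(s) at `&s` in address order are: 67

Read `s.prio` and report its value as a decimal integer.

3

[0]=0x67 (big-endian) → word 0x67
prio [5+:3] = (word>>5) & 0x7 = 3  ←
id [4+:1] = (word>>4) & 0x1 = 0
mode [0+:4] = (word>>0) & 0xf = 7
prio signed 3b, MSB=0: value = 3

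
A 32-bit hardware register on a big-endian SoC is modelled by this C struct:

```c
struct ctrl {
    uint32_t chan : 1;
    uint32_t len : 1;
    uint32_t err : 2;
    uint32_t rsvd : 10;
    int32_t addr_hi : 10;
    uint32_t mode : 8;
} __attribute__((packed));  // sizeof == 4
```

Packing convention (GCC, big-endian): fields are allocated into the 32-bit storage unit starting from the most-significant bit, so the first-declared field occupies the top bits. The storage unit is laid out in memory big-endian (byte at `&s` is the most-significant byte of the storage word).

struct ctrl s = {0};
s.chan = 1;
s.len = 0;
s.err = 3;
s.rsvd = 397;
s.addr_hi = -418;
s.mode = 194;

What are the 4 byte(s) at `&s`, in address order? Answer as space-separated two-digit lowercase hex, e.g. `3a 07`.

[31+:1] chan=1 & 0x1 = 0x1; word=0x80000000
[30+:1] len=0 & 0x1 = 0x0; word=0x80000000
[28+:2] err=3 & 0x3 = 0x3; word=0xb0000000
[18+:10] rsvd=397 & 0x3ff = 0x18d; word=0xb6340000
[8+:10] addr_hi=-418 & 0x3ff = 0x25e; word=0xb6365e00
[0+:8] mode=194 & 0xff = 0xc2; word=0xb6365ec2
word = 0xb6365ec2 → big-endian bytes:
  [0]=0xb6  [1]=0x36  [2]=0x5e  [3]=0xc2

b6 36 5e c2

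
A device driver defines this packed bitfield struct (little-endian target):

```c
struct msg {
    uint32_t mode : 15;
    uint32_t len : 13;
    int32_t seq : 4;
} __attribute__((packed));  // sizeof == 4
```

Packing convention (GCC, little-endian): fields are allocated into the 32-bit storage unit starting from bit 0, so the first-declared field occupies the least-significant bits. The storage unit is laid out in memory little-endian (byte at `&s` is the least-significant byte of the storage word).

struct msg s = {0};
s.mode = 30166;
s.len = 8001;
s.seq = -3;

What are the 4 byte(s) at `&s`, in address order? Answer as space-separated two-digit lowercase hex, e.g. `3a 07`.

mode (15b) val=30166 bits=0x75d6 at bit 0: 0x000075d6
len (13b) val=8001 bits=0x1f41 at bit 15: 0x0fa0f5d6
seq (4b) val=-3 bits=0xd at bit 28: 0xdfa0f5d6
word = 0xdfa0f5d6 → little-endian bytes:
  [0]=0xd6  [1]=0xf5  [2]=0xa0  [3]=0xdf

d6 f5 a0 df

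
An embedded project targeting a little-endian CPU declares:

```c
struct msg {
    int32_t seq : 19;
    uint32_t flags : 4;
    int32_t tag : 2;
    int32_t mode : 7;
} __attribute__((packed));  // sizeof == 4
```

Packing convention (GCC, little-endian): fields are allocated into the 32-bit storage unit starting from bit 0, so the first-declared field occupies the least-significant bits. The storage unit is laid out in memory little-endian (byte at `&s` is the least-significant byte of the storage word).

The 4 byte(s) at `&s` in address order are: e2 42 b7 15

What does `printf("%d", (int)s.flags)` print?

6

[0]=0xe2 [1]=0x42 [2]=0xb7 [3]=0x15 (little-endian) → word 0x15b742e2
seq:19 @ bit 0 → (0x15b742e2>>0)&0x7ffff = 0x742e2
flags:4 @ bit 19 → (0x15b742e2>>19)&0xf = 0x6  ←
tag:2 @ bit 23 → (0x15b742e2>>23)&0x3 = 0x3
mode:7 @ bit 25 → (0x15b742e2>>25)&0x7f = 0xa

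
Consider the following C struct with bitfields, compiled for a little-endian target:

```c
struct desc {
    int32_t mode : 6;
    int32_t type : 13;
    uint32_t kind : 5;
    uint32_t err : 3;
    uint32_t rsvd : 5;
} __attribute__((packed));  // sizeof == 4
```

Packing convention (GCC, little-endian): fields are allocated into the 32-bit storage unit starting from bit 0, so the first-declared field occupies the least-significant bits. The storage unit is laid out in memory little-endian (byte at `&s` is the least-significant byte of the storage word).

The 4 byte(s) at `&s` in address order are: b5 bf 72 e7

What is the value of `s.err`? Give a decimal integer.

[0]=0xb5 [1]=0xbf [2]=0x72 [3]=0xe7 (little-endian) → word 0xe772bfb5
mode:6 @ bit 0 → (0xe772bfb5>>0)&0x3f = 0x35
type:13 @ bit 6 → (0xe772bfb5>>6)&0x1fff = 0xafe
kind:5 @ bit 19 → (0xe772bfb5>>19)&0x1f = 0xe
err:3 @ bit 24 → (0xe772bfb5>>24)&0x7 = 0x7  ←
rsvd:5 @ bit 27 → (0xe772bfb5>>27)&0x1f = 0x1c

7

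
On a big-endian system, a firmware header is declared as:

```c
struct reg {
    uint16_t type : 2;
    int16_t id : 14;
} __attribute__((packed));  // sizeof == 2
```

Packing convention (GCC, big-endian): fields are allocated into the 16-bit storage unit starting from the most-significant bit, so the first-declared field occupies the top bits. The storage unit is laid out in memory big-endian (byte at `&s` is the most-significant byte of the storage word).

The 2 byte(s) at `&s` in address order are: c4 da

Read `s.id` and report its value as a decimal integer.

1242

[0]=0xc4 [1]=0xda (big-endian) → word 0xc4da
type:2 @ bit 14 → (0xc4da>>14)&0x3 = 0x3
id:14 @ bit 0 → (0xc4da>>0)&0x3fff = 0x4da  ←
id signed 14b, MSB=0: value = 1242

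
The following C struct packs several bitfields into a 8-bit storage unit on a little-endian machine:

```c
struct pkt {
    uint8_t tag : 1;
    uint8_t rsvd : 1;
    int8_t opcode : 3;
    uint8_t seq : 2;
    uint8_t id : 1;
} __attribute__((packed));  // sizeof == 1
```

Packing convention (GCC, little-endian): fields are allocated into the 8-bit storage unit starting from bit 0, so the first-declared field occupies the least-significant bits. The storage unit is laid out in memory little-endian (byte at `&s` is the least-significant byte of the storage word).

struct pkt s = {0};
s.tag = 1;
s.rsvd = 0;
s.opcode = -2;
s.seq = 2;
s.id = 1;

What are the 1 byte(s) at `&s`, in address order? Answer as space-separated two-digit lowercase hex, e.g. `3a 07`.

[0+:1] tag=1 & 0x1 = 0x1; word=0x01
[1+:1] rsvd=0 & 0x1 = 0x0; word=0x01
[2+:3] opcode=-2 & 0x7 = 0x6; word=0x19
[5+:2] seq=2 & 0x3 = 0x2; word=0x59
[7+:1] id=1 & 0x1 = 0x1; word=0xd9
word = 0xd9 → little-endian bytes:
  [0]=0xd9

d9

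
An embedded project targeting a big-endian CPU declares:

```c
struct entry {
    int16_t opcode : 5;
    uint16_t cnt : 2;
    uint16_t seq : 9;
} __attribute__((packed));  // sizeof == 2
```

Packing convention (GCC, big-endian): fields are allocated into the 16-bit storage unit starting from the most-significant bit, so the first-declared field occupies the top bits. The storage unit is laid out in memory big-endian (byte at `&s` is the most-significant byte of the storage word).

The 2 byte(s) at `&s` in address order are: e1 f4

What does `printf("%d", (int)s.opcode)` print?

[0]=0xe1 [1]=0xf4 (big-endian) → word 0xe1f4
opcode:5 @ bit 11 → (0xe1f4>>11)&0x1f = 0x1c  ←
cnt:2 @ bit 9 → (0xe1f4>>9)&0x3 = 0x0
seq:9 @ bit 0 → (0xe1f4>>0)&0x1ff = 0x1f4
opcode signed 5b, MSB=1: 28 - 32 = -4

-4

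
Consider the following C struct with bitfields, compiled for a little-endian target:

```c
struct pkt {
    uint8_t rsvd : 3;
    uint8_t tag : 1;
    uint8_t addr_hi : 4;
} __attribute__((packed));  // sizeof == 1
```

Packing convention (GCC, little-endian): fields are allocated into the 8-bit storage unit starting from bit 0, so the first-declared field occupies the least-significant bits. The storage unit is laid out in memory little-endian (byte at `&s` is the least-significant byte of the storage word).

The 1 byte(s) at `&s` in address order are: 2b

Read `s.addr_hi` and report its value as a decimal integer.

[0]=0x2b (little-endian) → word 0x2b
rsvd:3 @ bit 0 → (0x2b>>0)&0x7 = 0x3
tag:1 @ bit 3 → (0x2b>>3)&0x1 = 0x1
addr_hi:4 @ bit 4 → (0x2b>>4)&0xf = 0x2  ←

2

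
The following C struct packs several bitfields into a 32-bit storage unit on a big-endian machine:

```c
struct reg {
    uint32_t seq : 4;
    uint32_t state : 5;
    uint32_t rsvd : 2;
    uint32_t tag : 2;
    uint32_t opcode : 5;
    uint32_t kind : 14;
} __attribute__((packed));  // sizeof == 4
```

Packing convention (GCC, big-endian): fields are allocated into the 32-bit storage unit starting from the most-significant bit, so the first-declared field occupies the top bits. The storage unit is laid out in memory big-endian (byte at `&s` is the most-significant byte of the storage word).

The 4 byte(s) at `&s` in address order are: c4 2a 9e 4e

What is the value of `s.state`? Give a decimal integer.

8

[0]=0xc4 [1]=0x2a [2]=0x9e [3]=0x4e (big-endian) → word 0xc42a9e4e
seq:4 @ bit 28 → (0xc42a9e4e>>28)&0xf = 0xc
state:5 @ bit 23 → (0xc42a9e4e>>23)&0x1f = 0x8  ←
rsvd:2 @ bit 21 → (0xc42a9e4e>>21)&0x3 = 0x1
tag:2 @ bit 19 → (0xc42a9e4e>>19)&0x3 = 0x1
opcode:5 @ bit 14 → (0xc42a9e4e>>14)&0x1f = 0xa
kind:14 @ bit 0 → (0xc42a9e4e>>0)&0x3fff = 0x1e4e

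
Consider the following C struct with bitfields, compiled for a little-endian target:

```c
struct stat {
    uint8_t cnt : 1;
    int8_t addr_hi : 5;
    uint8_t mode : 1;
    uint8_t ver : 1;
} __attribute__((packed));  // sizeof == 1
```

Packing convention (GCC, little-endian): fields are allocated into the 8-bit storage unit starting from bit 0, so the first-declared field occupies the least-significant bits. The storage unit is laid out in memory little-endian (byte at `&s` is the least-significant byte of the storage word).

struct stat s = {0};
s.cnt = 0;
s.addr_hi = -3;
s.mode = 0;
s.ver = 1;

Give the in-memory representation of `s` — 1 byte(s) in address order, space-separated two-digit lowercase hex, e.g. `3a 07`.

ba

[0+:1] cnt=0 & 0x1 = 0x0; word=0x00
[1+:5] addr_hi=-3 & 0x1f = 0x1d; word=0x3a
[6+:1] mode=0 & 0x1 = 0x0; word=0x3a
[7+:1] ver=1 & 0x1 = 0x1; word=0xba
word = 0xba → little-endian bytes:
  [0]=0xba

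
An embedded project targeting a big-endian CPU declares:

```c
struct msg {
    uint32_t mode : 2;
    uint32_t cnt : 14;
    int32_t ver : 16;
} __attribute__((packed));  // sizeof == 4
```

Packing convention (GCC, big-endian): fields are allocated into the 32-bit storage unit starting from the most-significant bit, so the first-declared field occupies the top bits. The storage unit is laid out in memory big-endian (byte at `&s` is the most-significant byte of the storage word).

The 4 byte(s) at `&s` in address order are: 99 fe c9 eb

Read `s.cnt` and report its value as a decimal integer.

6654

[0]=0x99 [1]=0xfe [2]=0xc9 [3]=0xeb (big-endian) → word 0x99fec9eb
mode [30+:2] = (word>>30) & 0x3 = 2
cnt [16+:14] = (word>>16) & 0x3fff = 6654  ←
ver [0+:16] = (word>>0) & 0xffff = 51691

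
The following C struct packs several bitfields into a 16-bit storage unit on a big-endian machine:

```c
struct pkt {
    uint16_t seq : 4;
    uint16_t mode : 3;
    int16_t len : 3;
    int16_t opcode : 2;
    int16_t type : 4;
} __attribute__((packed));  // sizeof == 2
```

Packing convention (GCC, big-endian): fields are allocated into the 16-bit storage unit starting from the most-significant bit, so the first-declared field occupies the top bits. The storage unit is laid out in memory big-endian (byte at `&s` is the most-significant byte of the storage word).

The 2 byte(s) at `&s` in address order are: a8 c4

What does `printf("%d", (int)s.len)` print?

3

[0]=0xa8 [1]=0xc4 (big-endian) → word 0xa8c4
seq:4 @ bit 12 → (0xa8c4>>12)&0xf = 0xa
mode:3 @ bit 9 → (0xa8c4>>9)&0x7 = 0x4
len:3 @ bit 6 → (0xa8c4>>6)&0x7 = 0x3  ←
opcode:2 @ bit 4 → (0xa8c4>>4)&0x3 = 0x0
type:4 @ bit 0 → (0xa8c4>>0)&0xf = 0x4
len signed 3b, MSB=0: value = 3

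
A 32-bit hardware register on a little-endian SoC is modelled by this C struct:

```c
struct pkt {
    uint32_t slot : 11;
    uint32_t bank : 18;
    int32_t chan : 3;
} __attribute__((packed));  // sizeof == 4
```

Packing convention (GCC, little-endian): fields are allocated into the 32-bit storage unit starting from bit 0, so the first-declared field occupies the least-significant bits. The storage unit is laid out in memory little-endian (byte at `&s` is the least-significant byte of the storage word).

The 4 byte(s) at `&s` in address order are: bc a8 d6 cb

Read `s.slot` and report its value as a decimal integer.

188

[0]=0xbc [1]=0xa8 [2]=0xd6 [3]=0xcb (little-endian) → word 0xcbd6a8bc
slot [0+:11] = (word>>0) & 0x7ff = 188  ←
bank [11+:18] = (word>>11) & 0x3ffff = 96981
chan [29+:3] = (word>>29) & 0x7 = 6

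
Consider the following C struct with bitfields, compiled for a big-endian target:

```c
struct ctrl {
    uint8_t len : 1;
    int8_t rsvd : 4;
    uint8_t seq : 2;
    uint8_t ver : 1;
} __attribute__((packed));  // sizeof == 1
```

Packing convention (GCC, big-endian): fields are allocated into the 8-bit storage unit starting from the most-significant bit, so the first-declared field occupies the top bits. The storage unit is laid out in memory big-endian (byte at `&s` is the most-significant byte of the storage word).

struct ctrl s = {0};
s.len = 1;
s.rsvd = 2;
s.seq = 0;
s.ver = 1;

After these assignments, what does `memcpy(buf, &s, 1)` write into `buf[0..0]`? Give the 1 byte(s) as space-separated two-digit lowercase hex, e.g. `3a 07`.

[7+:1] len=1 & 0x1 = 0x1; word=0x80
[3+:4] rsvd=2 & 0xf = 0x2; word=0x90
[1+:2] seq=0 & 0x3 = 0x0; word=0x90
[0+:1] ver=1 & 0x1 = 0x1; word=0x91
word = 0x91 → big-endian bytes:
  [0]=0x91

91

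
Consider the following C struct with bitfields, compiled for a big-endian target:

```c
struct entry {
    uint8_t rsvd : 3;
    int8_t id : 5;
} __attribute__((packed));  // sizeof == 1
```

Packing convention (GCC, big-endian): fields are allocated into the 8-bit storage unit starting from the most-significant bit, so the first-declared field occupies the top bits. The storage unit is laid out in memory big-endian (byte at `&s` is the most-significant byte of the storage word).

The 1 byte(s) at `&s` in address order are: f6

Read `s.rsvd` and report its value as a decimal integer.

[0]=0xf6 (big-endian) → word 0xf6
rsvd:3 @ bit 5 → (0xf6>>5)&0x7 = 0x7  ←
id:5 @ bit 0 → (0xf6>>0)&0x1f = 0x16

7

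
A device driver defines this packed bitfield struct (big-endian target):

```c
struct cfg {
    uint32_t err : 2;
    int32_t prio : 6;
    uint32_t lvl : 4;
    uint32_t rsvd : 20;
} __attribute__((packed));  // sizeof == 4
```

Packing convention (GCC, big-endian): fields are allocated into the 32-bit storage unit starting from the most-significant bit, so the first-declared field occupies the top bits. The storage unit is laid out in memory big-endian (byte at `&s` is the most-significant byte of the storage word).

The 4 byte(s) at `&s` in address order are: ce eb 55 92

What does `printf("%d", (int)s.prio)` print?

[0]=0xce [1]=0xeb [2]=0x55 [3]=0x92 (big-endian) → word 0xceeb5592
err:2 @ bit 30 → (0xceeb5592>>30)&0x3 = 0x3
prio:6 @ bit 24 → (0xceeb5592>>24)&0x3f = 0xe  ←
lvl:4 @ bit 20 → (0xceeb5592>>20)&0xf = 0xe
rsvd:20 @ bit 0 → (0xceeb5592>>0)&0xfffff = 0xb5592
prio signed 6b, MSB=0: value = 14

14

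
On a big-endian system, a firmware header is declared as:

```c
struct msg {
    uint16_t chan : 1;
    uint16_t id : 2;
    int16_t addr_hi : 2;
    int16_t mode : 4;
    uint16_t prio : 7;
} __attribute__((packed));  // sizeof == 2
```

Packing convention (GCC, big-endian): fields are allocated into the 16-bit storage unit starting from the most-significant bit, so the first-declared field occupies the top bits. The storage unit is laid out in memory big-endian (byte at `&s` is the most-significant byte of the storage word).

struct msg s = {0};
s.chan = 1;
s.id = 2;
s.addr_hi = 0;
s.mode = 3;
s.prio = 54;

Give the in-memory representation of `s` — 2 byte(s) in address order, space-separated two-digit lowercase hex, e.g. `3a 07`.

c1 b6

chan:1 = 1 → 0x1 << 15 → word 0x8000
id:2 = 2 → 0x2 << 13 → word 0xc000
addr_hi:2 = 0 → 0x0 << 11 → word 0xc000
mode:4 = 3 → 0x3 << 7 → word 0xc180
prio:7 = 54 → 0x36 << 0 → word 0xc1b6
word = 0xc1b6 → big-endian bytes:
  [0]=0xc1  [1]=0xb6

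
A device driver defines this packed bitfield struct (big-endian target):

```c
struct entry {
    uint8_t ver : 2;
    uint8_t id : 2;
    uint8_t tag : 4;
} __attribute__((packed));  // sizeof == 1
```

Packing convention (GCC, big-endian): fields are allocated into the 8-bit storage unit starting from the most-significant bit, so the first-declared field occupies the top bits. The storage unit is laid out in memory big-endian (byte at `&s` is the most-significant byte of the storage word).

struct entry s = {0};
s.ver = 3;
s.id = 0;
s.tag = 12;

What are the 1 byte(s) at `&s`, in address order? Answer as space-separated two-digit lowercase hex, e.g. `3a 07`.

ver (2b) val=3 bits=0x3 at bit 6: 0xc0
id (2b) val=0 bits=0x0 at bit 4: 0xc0
tag (4b) val=12 bits=0xc at bit 0: 0xcc
word = 0xcc → big-endian bytes:
  [0]=0xcc

cc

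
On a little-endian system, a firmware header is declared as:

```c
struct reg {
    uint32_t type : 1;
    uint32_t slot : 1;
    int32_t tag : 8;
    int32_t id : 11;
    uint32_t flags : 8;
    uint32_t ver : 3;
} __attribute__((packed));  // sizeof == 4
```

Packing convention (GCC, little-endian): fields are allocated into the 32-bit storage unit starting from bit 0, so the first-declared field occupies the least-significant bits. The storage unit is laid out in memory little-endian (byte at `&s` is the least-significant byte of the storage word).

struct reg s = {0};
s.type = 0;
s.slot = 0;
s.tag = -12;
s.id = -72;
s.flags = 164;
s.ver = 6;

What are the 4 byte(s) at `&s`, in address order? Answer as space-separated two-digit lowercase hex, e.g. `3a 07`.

d0 e3 9e d4

type (1b) val=0 bits=0x0 at bit 0: 0x00000000
slot (1b) val=0 bits=0x0 at bit 1: 0x00000000
tag (8b) val=-12 bits=0xf4 at bit 2: 0x000003d0
id (11b) val=-72 bits=0x7b8 at bit 10: 0x001ee3d0
flags (8b) val=164 bits=0xa4 at bit 21: 0x149ee3d0
ver (3b) val=6 bits=0x6 at bit 29: 0xd49ee3d0
word = 0xd49ee3d0 → little-endian bytes:
  [0]=0xd0  [1]=0xe3  [2]=0x9e  [3]=0xd4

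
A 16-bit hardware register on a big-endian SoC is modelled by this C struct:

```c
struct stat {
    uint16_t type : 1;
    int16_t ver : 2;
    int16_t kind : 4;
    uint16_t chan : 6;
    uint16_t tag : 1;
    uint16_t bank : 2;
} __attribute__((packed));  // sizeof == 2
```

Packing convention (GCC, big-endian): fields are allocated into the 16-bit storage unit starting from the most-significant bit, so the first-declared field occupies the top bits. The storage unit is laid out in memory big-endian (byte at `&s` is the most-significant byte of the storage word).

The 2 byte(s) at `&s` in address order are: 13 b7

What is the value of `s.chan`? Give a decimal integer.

[0]=0x13 [1]=0xb7 (big-endian) → word 0x13b7
type [15+:1] = (word>>15) & 0x1 = 0
ver [13+:2] = (word>>13) & 0x3 = 0
kind [9+:4] = (word>>9) & 0xf = 9
chan [3+:6] = (word>>3) & 0x3f = 54  ←
tag [2+:1] = (word>>2) & 0x1 = 1
bank [0+:2] = (word>>0) & 0x3 = 3

54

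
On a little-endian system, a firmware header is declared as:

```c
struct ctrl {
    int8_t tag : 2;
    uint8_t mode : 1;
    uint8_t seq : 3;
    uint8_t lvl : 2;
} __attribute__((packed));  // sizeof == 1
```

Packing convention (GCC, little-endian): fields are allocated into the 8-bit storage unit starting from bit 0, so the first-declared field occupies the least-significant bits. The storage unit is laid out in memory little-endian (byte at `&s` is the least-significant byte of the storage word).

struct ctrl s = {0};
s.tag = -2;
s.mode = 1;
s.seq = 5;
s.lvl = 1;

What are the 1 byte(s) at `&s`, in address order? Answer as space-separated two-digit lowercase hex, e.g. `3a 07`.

6e

tag:2 = -2 → 0x2 << 0 → word 0x02
mode:1 = 1 → 0x1 << 2 → word 0x06
seq:3 = 5 → 0x5 << 3 → word 0x2e
lvl:2 = 1 → 0x1 << 6 → word 0x6e
word = 0x6e → little-endian bytes:
  [0]=0x6e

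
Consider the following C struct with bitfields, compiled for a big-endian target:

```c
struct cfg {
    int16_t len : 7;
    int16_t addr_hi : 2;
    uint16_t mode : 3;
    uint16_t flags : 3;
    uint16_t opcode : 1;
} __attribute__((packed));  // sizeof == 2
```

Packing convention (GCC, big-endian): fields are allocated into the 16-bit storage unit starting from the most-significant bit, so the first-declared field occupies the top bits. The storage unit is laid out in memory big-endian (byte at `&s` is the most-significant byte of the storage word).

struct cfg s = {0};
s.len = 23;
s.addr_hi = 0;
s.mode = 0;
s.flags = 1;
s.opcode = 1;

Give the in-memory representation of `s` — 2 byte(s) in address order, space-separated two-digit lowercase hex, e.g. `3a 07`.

len (7b) val=23 bits=0x17 at bit 9: 0x2e00
addr_hi (2b) val=0 bits=0x0 at bit 7: 0x2e00
mode (3b) val=0 bits=0x0 at bit 4: 0x2e00
flags (3b) val=1 bits=0x1 at bit 1: 0x2e02
opcode (1b) val=1 bits=0x1 at bit 0: 0x2e03
word = 0x2e03 → big-endian bytes:
  [0]=0x2e  [1]=0x03

2e 03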